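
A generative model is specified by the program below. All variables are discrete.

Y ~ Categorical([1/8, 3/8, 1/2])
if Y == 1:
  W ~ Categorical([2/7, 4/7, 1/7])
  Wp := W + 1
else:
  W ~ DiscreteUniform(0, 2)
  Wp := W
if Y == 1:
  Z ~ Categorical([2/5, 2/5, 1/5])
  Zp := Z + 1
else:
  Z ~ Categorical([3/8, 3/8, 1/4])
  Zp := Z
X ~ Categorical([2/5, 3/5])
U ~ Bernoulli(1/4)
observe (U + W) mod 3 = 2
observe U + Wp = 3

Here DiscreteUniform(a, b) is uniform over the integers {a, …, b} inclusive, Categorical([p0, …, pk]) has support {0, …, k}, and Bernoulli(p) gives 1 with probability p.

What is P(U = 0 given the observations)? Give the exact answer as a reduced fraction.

Enumerate traces; 12 have nonzero weight after conditioning:
  (Y=1, W=1, Z=0, X=0, U=1) weight 3/350
  (Y=1, W=1, Z=0, X=1, U=1) weight 9/700
  (Y=1, W=1, Z=1, X=0, U=1) weight 3/350
  (Y=1, W=1, Z=1, X=1, U=1) weight 9/700
  (Y=1, W=1, Z=2, X=0, U=1) weight 3/700
  (Y=1, W=1, Z=2, X=1, U=1) weight 9/1400
  (Y=1, W=2, Z=0, X=0, U=0) weight 9/1400
  (Y=1, W=2, Z=0, X=1, U=0) weight 27/2800
  … 4 more
Group by U:
  weight(U=0) = 9/224
  weight(U=1) = 3/56
Total weight = 9/224 + 3/56 = 3/32
P(U=0 | obs) = 9/224 / 3/32 = 3/7
P(U=1 | obs) = 3/56 / 3/32 = 4/7

P(U = 0 | obs) = 3/7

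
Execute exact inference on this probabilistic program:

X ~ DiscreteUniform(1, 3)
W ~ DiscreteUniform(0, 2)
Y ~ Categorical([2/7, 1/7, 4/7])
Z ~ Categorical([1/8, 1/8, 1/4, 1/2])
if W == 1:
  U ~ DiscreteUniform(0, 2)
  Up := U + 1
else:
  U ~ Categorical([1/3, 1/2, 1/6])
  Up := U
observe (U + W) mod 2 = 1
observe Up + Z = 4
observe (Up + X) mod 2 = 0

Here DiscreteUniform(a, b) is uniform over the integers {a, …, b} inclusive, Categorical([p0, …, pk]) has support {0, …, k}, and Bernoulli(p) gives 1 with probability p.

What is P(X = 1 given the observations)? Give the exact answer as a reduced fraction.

Enumerate traces; 24 have nonzero weight after conditioning:
  (X=1, W=0, Y=0, Z=3, U=1) weight 1/126
  (X=1, W=0, Y=1, Z=3, U=1) weight 1/252
  (X=1, W=0, Y=2, Z=3, U=1) weight 1/63
  (X=1, W=1, Y=0, Z=1, U=2) weight 1/756
  (X=1, W=1, Y=0, Z=3, U=0) weight 1/189
  (X=1, W=1, Y=1, Z=1, U=2) weight 1/1512
  (X=1, W=1, Y=1, Z=3, U=0) weight 1/378
  (X=1, W=1, Y=2, Z=1, U=2) weight 1/378
  (X=3, W=0, Y=0, Z=3, U=1) weight 1/126
  … 15 more
Group by X:
  weight(X=1) = 17/216
  weight(X=3) = 17/216
Total weight = 17/216 + 17/216 = 17/108
P(X=1 | obs) = 17/216 / 17/108 = 1/2
P(X=3 | obs) = 17/216 / 17/108 = 1/2

P(X = 1 | obs) = 1/2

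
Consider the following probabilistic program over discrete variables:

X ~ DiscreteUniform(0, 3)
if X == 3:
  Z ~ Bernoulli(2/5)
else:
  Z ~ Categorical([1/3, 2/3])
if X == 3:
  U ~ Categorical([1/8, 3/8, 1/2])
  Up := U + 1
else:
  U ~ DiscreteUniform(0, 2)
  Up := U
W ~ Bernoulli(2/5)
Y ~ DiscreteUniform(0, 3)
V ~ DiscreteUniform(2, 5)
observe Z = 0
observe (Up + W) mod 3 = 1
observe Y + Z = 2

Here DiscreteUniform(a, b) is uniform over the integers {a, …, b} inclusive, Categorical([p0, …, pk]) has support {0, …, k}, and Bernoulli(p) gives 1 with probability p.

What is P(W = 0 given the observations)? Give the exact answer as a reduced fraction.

P(W = 0 | obs) = 147/299

Enumerate traces; 32 have nonzero weight after conditioning:
  (X=0, Z=0, U=0, W=1, Y=2, V=2) weight 1/1440
  (X=0, Z=0, U=0, W=1, Y=2, V=3) weight 1/1440
  (X=0, Z=0, U=0, W=1, Y=2, V=4) weight 1/1440
  (X=0, Z=0, U=0, W=1, Y=2, V=5) weight 1/1440
  (X=0, Z=0, U=1, W=0, Y=2, V=2) weight 1/960
  (X=0, Z=0, U=1, W=0, Y=2, V=3) weight 1/960
  (X=0, Z=0, U=1, W=0, Y=2, V=4) weight 1/960
  (X=0, Z=0, U=1, W=0, Y=2, V=5) weight 1/960
  … 24 more
Group by W:
  weight(W=0) = 49/3200
  weight(W=1) = 19/1200
Total weight = 49/3200 + 19/1200 = 299/9600
P(W=0 | obs) = 49/3200 / 299/9600 = 147/299
P(W=1 | obs) = 19/1200 / 299/9600 = 152/299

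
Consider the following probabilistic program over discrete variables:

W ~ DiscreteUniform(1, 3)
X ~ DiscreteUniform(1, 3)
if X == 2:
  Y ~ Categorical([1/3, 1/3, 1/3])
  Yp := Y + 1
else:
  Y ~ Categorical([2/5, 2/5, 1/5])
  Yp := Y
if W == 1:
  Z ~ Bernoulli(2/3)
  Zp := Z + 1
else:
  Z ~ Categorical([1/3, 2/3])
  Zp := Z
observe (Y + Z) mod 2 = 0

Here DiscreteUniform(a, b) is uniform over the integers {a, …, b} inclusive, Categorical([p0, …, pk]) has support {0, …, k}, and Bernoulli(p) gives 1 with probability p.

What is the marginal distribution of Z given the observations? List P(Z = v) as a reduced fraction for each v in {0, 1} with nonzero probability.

Enumerate traces; 27 have nonzero weight after conditioning:
  (W=1, X=1, Y=0, Z=0) weight 2/135
  (W=1, X=1, Y=1, Z=1) weight 4/135
  (W=1, X=1, Y=2, Z=0) weight 1/135
  (W=1, X=2, Y=0, Z=0) weight 1/81
  (W=1, X=2, Y=1, Z=1) weight 2/81
  (W=1, X=2, Y=2, Z=0) weight 1/81
  (W=1, X=3, Y=0, Z=0) weight 2/135
  (W=1, X=3, Y=1, Z=1) weight 4/135
  … 19 more
Group by Z:
  weight(Z=0) = 28/135
  weight(Z=1) = 34/135
Total weight = 28/135 + 34/135 = 62/135
P(Z=0 | obs) = 28/135 / 62/135 = 14/31
P(Z=1 | obs) = 34/135 / 62/135 = 17/31

P(Z=0) = 14/31, P(Z=1) = 17/31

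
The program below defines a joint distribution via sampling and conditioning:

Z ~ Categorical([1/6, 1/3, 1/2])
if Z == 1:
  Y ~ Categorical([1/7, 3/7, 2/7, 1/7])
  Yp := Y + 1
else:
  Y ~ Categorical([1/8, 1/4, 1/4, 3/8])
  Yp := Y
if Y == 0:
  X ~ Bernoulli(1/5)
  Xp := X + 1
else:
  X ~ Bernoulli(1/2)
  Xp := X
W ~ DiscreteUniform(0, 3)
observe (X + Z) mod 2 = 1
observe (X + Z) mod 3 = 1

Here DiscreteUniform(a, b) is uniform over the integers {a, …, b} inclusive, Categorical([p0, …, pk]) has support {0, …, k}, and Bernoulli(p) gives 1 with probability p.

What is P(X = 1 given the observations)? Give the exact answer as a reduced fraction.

P(X = 1 | obs) = 259/867

Enumerate traces; 32 have nonzero weight after conditioning:
  (Z=0, Y=0, X=1, W=0) weight 1/960
  (Z=0, Y=0, X=1, W=1) weight 1/960
  (Z=0, Y=0, X=1, W=2) weight 1/960
  (Z=0, Y=0, X=1, W=3) weight 1/960
  (Z=0, Y=1, X=1, W=0) weight 1/192
  (Z=0, Y=1, X=1, W=1) weight 1/192
  (Z=0, Y=1, X=1, W=2) weight 1/192
  (Z=0, Y=1, X=1, W=3) weight 1/192
  (Z=1, Y=0, X=0, W=0) weight 1/105
  … 23 more
Group by X:
  weight(X=0) = 19/105
  weight(X=1) = 37/480
Total weight = 19/105 + 37/480 = 289/1120
P(X=0 | obs) = 19/105 / 289/1120 = 608/867
P(X=1 | obs) = 37/480 / 289/1120 = 259/867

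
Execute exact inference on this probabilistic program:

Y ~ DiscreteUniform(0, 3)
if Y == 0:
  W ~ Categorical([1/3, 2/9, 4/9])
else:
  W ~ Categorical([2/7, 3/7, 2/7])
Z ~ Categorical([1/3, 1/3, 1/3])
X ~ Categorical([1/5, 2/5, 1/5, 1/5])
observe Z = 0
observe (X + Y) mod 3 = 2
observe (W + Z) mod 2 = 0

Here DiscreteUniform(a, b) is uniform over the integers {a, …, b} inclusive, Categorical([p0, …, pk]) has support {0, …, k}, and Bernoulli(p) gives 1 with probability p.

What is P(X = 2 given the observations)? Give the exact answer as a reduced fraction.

Enumerate traces; 10 have nonzero weight after conditioning:
  (Y=0, W=0, Z=0, X=2) weight 1/180
  (Y=0, W=2, Z=0, X=2) weight 1/135
  (Y=1, W=0, Z=0, X=1) weight 1/105
  (Y=1, W=2, Z=0, X=1) weight 1/105
  (Y=2, W=0, Z=0, X=0) weight 1/210
  (Y=2, W=0, Z=0, X=3) weight 1/210
  (Y=2, W=2, Z=0, X=0) weight 1/210
  (Y=2, W=2, Z=0, X=3) weight 1/210
  … 2 more
Group by X:
  weight(X=0) = 1/105
  weight(X=1) = 2/105
  weight(X=2) = 17/756
  weight(X=3) = 1/105
Total weight = 1/105 + 2/105 + 17/756 + 1/105 = 229/3780
P(X=0 | obs) = 1/105 / 229/3780 = 36/229
P(X=1 | obs) = 2/105 / 229/3780 = 72/229
P(X=2 | obs) = 17/756 / 229/3780 = 85/229
P(X=3 | obs) = 1/105 / 229/3780 = 36/229

P(X = 2 | obs) = 85/229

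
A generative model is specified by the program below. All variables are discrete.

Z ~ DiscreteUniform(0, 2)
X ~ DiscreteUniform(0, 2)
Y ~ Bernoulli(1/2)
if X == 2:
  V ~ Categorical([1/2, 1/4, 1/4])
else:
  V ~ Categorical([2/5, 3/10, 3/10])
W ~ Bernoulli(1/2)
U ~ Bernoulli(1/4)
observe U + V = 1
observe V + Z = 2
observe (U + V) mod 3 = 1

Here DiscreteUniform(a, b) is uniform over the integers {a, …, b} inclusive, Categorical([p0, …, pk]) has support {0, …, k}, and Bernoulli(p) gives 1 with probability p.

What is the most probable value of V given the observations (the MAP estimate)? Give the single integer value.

Enumerate traces; 24 have nonzero weight after conditioning:
  (Z=1, X=0, Y=0, V=1, W=0, U=0) weight 1/160
  (Z=1, X=0, Y=0, V=1, W=1, U=0) weight 1/160
  (Z=1, X=0, Y=1, V=1, W=0, U=0) weight 1/160
  (Z=1, X=0, Y=1, V=1, W=1, U=0) weight 1/160
  (Z=1, X=1, Y=0, V=1, W=0, U=0) weight 1/160
  (Z=1, X=1, Y=0, V=1, W=1, U=0) weight 1/160
  (Z=1, X=1, Y=1, V=1, W=0, U=0) weight 1/160
  (Z=1, X=1, Y=1, V=1, W=1, U=0) weight 1/160
  (Z=2, X=0, Y=0, V=0, W=0, U=1) weight 1/360
  … 15 more
Group by V:
  weight(V=0) = 13/360
  weight(V=1) = 17/240
Total weight = 13/360 + 17/240 = 77/720
P(V=0 | obs) = 13/360 / 77/720 = 26/77
P(V=1 | obs) = 17/240 / 77/720 = 51/77
argmax = 1

argmax_v P(V = v | obs) = 1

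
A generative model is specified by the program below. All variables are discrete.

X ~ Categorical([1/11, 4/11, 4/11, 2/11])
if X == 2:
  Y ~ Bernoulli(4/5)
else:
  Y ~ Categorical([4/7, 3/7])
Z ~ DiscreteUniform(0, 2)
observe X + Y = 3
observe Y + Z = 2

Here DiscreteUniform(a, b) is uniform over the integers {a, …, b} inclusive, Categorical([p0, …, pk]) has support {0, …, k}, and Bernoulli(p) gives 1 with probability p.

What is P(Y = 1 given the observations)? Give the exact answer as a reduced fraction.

P(Y = 1 | obs) = 14/19

Enumerate traces; 2 have nonzero weight after conditioning:
  (X=2, Y=1, Z=1) weight 16/165
  (X=3, Y=0, Z=2) weight 8/231
Group by Y:
  weight(Y=0) = 8/231
  weight(Y=1) = 16/165
Total weight = 8/231 + 16/165 = 152/1155
P(Y=0 | obs) = 8/231 / 152/1155 = 5/19
P(Y=1 | obs) = 16/165 / 152/1155 = 14/19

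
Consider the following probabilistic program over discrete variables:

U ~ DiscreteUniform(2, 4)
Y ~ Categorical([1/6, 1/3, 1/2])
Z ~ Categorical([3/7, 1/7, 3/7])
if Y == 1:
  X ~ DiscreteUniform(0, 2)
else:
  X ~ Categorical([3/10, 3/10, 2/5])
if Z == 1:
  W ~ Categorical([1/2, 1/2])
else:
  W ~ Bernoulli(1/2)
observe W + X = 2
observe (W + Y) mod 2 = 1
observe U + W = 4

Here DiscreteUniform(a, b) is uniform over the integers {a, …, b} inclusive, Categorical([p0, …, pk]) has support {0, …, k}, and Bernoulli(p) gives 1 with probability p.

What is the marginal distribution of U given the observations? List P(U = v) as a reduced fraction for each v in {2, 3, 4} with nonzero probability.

P(U=3) = 9/14, P(U=4) = 5/14

Enumerate traces; 9 have nonzero weight after conditioning:
  (U=3, Y=0, Z=0, X=1, W=1) weight 1/280
  (U=3, Y=0, Z=1, X=1, W=1) weight 1/840
  (U=3, Y=0, Z=2, X=1, W=1) weight 1/280
  (U=3, Y=2, Z=0, X=1, W=1) weight 3/280
  (U=3, Y=2, Z=1, X=1, W=1) weight 1/280
  (U=3, Y=2, Z=2, X=1, W=1) weight 3/280
  (U=4, Y=1, Z=0, X=2, W=0) weight 1/126
  (U=4, Y=1, Z=1, X=2, W=0) weight 1/378
  … 1 more
Group by U:
  weight(U=3) = 1/30
  weight(U=4) = 1/54
Total weight = 1/30 + 1/54 = 7/135
P(U=3 | obs) = 1/30 / 7/135 = 9/14
P(U=4 | obs) = 1/54 / 7/135 = 5/14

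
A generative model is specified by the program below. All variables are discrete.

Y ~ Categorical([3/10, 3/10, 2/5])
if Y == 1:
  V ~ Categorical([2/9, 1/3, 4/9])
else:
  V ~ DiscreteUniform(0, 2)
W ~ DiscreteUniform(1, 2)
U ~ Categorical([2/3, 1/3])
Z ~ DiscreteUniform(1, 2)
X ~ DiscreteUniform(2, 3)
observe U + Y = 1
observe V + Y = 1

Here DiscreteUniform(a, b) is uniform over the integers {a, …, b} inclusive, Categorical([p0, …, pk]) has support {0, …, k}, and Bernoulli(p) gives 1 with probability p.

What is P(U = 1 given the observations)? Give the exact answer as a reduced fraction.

Enumerate traces; 16 have nonzero weight after conditioning:
  (Y=0, V=1, W=1, U=1, Z=1, X=2) weight 1/240
  (Y=0, V=1, W=1, U=1, Z=1, X=3) weight 1/240
  (Y=0, V=1, W=1, U=1, Z=2, X=2) weight 1/240
  (Y=0, V=1, W=1, U=1, Z=2, X=3) weight 1/240
  (Y=0, V=1, W=2, U=1, Z=1, X=2) weight 1/240
  (Y=0, V=1, W=2, U=1, Z=1, X=3) weight 1/240
  (Y=0, V=1, W=2, U=1, Z=2, X=2) weight 1/240
  (Y=0, V=1, W=2, U=1, Z=2, X=3) weight 1/240
  (Y=1, V=0, W=1, U=0, Z=1, X=2) weight 1/180
  … 7 more
Group by U:
  weight(U=0) = 2/45
  weight(U=1) = 1/30
Total weight = 2/45 + 1/30 = 7/90
P(U=0 | obs) = 2/45 / 7/90 = 4/7
P(U=1 | obs) = 1/30 / 7/90 = 3/7

P(U = 1 | obs) = 3/7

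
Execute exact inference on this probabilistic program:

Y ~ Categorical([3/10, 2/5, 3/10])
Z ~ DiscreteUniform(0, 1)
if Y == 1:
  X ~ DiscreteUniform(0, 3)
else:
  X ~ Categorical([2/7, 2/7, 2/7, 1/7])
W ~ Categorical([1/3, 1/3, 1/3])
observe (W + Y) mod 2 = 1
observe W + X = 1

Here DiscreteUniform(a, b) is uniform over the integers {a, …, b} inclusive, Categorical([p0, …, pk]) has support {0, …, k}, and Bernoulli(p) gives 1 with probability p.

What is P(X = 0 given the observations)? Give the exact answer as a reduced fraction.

Enumerate traces; 6 have nonzero weight after conditioning:
  (Y=0, Z=0, X=0, W=1) weight 1/70
  (Y=0, Z=1, X=0, W=1) weight 1/70
  (Y=1, Z=0, X=1, W=0) weight 1/60
  (Y=1, Z=1, X=1, W=0) weight 1/60
  (Y=2, Z=0, X=0, W=1) weight 1/70
  (Y=2, Z=1, X=0, W=1) weight 1/70
Group by X:
  weight(X=0) = 2/35
  weight(X=1) = 1/30
Total weight = 2/35 + 1/30 = 19/210
P(X=0 | obs) = 2/35 / 19/210 = 12/19
P(X=1 | obs) = 1/30 / 19/210 = 7/19

P(X = 0 | obs) = 12/19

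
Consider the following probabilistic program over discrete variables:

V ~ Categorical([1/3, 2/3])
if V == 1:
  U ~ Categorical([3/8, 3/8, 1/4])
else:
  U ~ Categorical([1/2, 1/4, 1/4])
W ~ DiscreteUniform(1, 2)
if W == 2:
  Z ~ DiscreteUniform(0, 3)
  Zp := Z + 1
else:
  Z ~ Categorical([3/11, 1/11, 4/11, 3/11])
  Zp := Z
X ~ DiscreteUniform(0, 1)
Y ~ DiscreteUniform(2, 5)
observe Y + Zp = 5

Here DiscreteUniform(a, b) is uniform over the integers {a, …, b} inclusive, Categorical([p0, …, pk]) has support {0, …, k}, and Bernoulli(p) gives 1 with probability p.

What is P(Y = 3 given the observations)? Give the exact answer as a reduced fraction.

P(Y = 3 | obs) = 27/77

Enumerate traces; 84 have nonzero weight after conditioning:
  (V=0, U=0, W=1, Z=0, X=0, Y=5) weight 1/352
  (V=0, U=0, W=1, Z=0, X=1, Y=5) weight 1/352
  (V=0, U=0, W=1, Z=1, X=0, Y=4) weight 1/1056
  (V=0, U=0, W=1, Z=1, X=1, Y=4) weight 1/1056
  (V=0, U=0, W=1, Z=2, X=0, Y=3) weight 1/264
  (V=0, U=0, W=1, Z=2, X=1, Y=3) weight 1/264
  (V=0, U=0, W=1, Z=3, X=0, Y=2) weight 1/352
  (V=0, U=0, W=1, Z=3, X=1, Y=2) weight 1/352
  … 76 more
Group by Y:
  weight(Y=2) = 23/352
  weight(Y=3) = 27/352
  weight(Y=4) = 15/352
  weight(Y=5) = 3/88
Total weight = 23/352 + 27/352 + 15/352 + 3/88 = 7/32
P(Y=2 | obs) = 23/352 / 7/32 = 23/77
P(Y=3 | obs) = 27/352 / 7/32 = 27/77
P(Y=4 | obs) = 15/352 / 7/32 = 15/77
P(Y=5 | obs) = 3/88 / 7/32 = 12/77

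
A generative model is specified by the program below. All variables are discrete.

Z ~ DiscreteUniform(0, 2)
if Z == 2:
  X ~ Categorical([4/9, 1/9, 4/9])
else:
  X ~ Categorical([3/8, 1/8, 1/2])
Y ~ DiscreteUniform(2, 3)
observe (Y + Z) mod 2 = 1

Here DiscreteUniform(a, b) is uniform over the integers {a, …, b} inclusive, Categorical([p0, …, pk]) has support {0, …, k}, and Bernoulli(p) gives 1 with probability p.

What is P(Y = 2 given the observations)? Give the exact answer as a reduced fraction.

Enumerate traces; 9 have nonzero weight after conditioning:
  (Z=0, X=0, Y=3) weight 1/16
  (Z=0, X=1, Y=3) weight 1/48
  (Z=0, X=2, Y=3) weight 1/12
  (Z=1, X=0, Y=2) weight 1/16
  (Z=1, X=1, Y=2) weight 1/48
  (Z=1, X=2, Y=2) weight 1/12
  (Z=2, X=0, Y=3) weight 2/27
  (Z=2, X=1, Y=3) weight 1/54
  … 1 more
Group by Y:
  weight(Y=2) = 1/6
  weight(Y=3) = 1/3
Total weight = 1/6 + 1/3 = 1/2
P(Y=2 | obs) = 1/6 / 1/2 = 1/3
P(Y=3 | obs) = 1/3 / 1/2 = 2/3

P(Y = 2 | obs) = 1/3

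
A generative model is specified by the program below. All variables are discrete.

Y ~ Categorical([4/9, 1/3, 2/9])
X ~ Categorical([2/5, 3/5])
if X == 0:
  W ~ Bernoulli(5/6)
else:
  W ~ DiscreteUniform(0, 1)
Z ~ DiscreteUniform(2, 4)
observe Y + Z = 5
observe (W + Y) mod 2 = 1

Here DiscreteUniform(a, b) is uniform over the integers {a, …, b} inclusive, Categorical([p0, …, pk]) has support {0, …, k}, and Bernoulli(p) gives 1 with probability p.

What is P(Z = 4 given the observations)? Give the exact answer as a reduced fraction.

P(Z = 4 | obs) = 33/71

Enumerate traces; 4 have nonzero weight after conditioning:
  (Y=1, X=0, W=0, Z=4) weight 1/135
  (Y=1, X=1, W=0, Z=4) weight 1/30
  (Y=2, X=0, W=1, Z=3) weight 2/81
  (Y=2, X=1, W=1, Z=3) weight 1/45
Group by Z:
  weight(Z=3) = 19/405
  weight(Z=4) = 11/270
Total weight = 19/405 + 11/270 = 71/810
P(Z=3 | obs) = 19/405 / 71/810 = 38/71
P(Z=4 | obs) = 11/270 / 71/810 = 33/71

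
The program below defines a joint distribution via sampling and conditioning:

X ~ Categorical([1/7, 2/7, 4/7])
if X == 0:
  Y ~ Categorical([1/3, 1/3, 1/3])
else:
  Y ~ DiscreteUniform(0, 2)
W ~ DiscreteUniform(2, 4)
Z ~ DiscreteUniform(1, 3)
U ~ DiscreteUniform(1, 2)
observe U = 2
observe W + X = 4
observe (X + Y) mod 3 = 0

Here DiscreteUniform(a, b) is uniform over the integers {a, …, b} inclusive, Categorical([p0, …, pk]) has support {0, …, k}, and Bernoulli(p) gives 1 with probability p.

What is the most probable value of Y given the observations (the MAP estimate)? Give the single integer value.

Enumerate traces; 9 have nonzero weight after conditioning:
  (X=0, Y=0, W=4, Z=1, U=2) weight 1/378
  (X=0, Y=0, W=4, Z=2, U=2) weight 1/378
  (X=0, Y=0, W=4, Z=3, U=2) weight 1/378
  (X=1, Y=2, W=3, Z=1, U=2) weight 1/189
  (X=1, Y=2, W=3, Z=2, U=2) weight 1/189
  (X=1, Y=2, W=3, Z=3, U=2) weight 1/189
  (X=2, Y=1, W=2, Z=1, U=2) weight 2/189
  (X=2, Y=1, W=2, Z=2, U=2) weight 2/189
  … 1 more
Group by Y:
  weight(Y=0) = 1/126
  weight(Y=1) = 2/63
  weight(Y=2) = 1/63
Total weight = 1/126 + 2/63 + 1/63 = 1/18
P(Y=0 | obs) = 1/126 / 1/18 = 1/7
P(Y=1 | obs) = 2/63 / 1/18 = 4/7
P(Y=2 | obs) = 1/63 / 1/18 = 2/7
argmax = 1

argmax_v P(Y = v | obs) = 1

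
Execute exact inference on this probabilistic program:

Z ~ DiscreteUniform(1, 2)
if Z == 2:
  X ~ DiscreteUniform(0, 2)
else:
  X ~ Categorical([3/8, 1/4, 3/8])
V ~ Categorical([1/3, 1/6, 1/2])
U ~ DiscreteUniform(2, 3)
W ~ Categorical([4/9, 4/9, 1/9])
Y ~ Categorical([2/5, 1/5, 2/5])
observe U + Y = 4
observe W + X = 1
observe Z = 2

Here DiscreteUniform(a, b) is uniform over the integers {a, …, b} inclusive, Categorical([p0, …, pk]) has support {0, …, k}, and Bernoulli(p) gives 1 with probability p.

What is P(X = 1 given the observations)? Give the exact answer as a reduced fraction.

Enumerate traces; 12 have nonzero weight after conditioning:
  (Z=2, X=0, V=0, U=2, W=1, Y=2) weight 2/405
  (Z=2, X=0, V=0, U=3, W=1, Y=1) weight 1/405
  (Z=2, X=0, V=1, U=2, W=1, Y=2) weight 1/405
  (Z=2, X=0, V=1, U=3, W=1, Y=1) weight 1/810
  (Z=2, X=0, V=2, U=2, W=1, Y=2) weight 1/135
  (Z=2, X=0, V=2, U=3, W=1, Y=1) weight 1/270
  (Z=2, X=1, V=0, U=2, W=0, Y=2) weight 2/405
  (Z=2, X=1, V=0, U=3, W=0, Y=1) weight 1/405
  … 4 more
Group by X:
  weight(X=0) = 1/45
  weight(X=1) = 1/45
Total weight = 1/45 + 1/45 = 2/45
P(X=0 | obs) = 1/45 / 2/45 = 1/2
P(X=1 | obs) = 1/45 / 2/45 = 1/2

P(X = 1 | obs) = 1/2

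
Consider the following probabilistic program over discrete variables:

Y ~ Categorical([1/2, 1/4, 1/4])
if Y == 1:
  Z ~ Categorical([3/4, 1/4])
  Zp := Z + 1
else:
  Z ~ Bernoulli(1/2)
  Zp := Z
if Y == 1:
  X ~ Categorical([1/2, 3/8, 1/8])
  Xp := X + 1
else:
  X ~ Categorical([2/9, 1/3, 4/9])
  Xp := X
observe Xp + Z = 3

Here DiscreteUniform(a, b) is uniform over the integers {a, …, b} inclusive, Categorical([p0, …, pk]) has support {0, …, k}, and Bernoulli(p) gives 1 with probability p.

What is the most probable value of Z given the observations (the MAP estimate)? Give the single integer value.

argmax_v P(Z = v | obs) = 1

Enumerate traces; 4 have nonzero weight after conditioning:
  (Y=0, Z=1, X=2) weight 1/9
  (Y=1, Z=0, X=2) weight 3/128
  (Y=1, Z=1, X=1) weight 3/128
  (Y=2, Z=1, X=2) weight 1/18
Group by Z:
  weight(Z=0) = 3/128
  weight(Z=1) = 73/384
Total weight = 3/128 + 73/384 = 41/192
P(Z=0 | obs) = 3/128 / 41/192 = 9/82
P(Z=1 | obs) = 73/384 / 41/192 = 73/82
argmax = 1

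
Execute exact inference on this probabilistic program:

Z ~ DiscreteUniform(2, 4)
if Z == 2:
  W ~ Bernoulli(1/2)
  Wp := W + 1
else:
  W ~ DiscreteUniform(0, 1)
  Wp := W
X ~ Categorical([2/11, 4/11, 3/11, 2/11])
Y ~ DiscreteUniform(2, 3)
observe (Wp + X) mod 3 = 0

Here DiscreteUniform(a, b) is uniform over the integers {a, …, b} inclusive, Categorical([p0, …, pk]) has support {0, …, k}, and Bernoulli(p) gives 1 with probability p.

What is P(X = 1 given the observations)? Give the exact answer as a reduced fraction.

Enumerate traces; 16 have nonzero weight after conditioning:
  (Z=2, W=0, X=2, Y=2) weight 1/44
  (Z=2, W=0, X=2, Y=3) weight 1/44
  (Z=2, W=1, X=1, Y=2) weight 1/33
  (Z=2, W=1, X=1, Y=3) weight 1/33
  (Z=3, W=0, X=0, Y=2) weight 1/66
  (Z=3, W=0, X=0, Y=3) weight 1/66
  (Z=3, W=0, X=3, Y=2) weight 1/66
  (Z=3, W=0, X=3, Y=3) weight 1/66
  … 8 more
Group by X:
  weight(X=0) = 2/33
  weight(X=1) = 2/33
  weight(X=2) = 3/22
  weight(X=3) = 2/33
Total weight = 2/33 + 2/33 + 3/22 + 2/33 = 7/22
P(X=0 | obs) = 2/33 / 7/22 = 4/21
P(X=1 | obs) = 2/33 / 7/22 = 4/21
P(X=2 | obs) = 3/22 / 7/22 = 3/7
P(X=3 | obs) = 2/33 / 7/22 = 4/21

P(X = 1 | obs) = 4/21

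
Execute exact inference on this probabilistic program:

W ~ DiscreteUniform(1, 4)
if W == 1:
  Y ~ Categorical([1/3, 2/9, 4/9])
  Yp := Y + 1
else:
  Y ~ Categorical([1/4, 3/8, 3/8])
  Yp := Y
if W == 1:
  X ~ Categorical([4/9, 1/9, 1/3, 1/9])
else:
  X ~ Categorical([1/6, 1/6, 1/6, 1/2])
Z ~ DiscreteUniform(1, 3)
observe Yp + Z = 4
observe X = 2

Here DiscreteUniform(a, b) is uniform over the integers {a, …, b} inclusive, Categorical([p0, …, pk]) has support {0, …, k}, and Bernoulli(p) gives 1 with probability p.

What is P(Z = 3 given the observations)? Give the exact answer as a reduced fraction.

P(Z = 3 | obs) = 43/102

Enumerate traces; 9 have nonzero weight after conditioning:
  (W=1, Y=0, X=2, Z=3) weight 1/108
  (W=1, Y=1, X=2, Z=2) weight 1/162
  (W=1, Y=2, X=2, Z=1) weight 1/81
  (W=2, Y=1, X=2, Z=3) weight 1/192
  (W=2, Y=2, X=2, Z=2) weight 1/192
  (W=3, Y=1, X=2, Z=3) weight 1/192
  (W=3, Y=2, X=2, Z=2) weight 1/192
  (W=4, Y=1, X=2, Z=3) weight 1/192
  … 1 more
Group by Z:
  weight(Z=1) = 1/81
  weight(Z=2) = 113/5184
  weight(Z=3) = 43/1728
Total weight = 1/81 + 113/5184 + 43/1728 = 17/288
P(Z=1 | obs) = 1/81 / 17/288 = 32/153
P(Z=2 | obs) = 113/5184 / 17/288 = 113/306
P(Z=3 | obs) = 43/1728 / 17/288 = 43/102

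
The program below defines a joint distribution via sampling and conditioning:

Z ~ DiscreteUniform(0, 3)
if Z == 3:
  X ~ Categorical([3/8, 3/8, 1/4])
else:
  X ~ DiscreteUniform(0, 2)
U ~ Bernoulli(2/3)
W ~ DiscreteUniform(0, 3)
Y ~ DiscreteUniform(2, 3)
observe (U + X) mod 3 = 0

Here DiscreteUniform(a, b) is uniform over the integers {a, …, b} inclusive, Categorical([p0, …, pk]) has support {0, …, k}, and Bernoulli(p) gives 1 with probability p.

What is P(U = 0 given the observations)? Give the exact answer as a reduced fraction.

P(U = 0 | obs) = 11/31

Enumerate traces; 64 have nonzero weight after conditioning:
  (Z=0, X=0, U=0, W=0, Y=2) weight 1/288
  (Z=0, X=0, U=0, W=0, Y=3) weight 1/288
  (Z=0, X=0, U=0, W=1, Y=2) weight 1/288
  (Z=0, X=0, U=0, W=1, Y=3) weight 1/288
  (Z=0, X=0, U=0, W=2, Y=2) weight 1/288
  (Z=0, X=0, U=0, W=2, Y=3) weight 1/288
  (Z=0, X=0, U=0, W=3, Y=2) weight 1/288
  (Z=0, X=0, U=0, W=3, Y=3) weight 1/288
  (Z=0, X=2, U=1, W=0, Y=2) weight 1/144
  … 55 more
Group by U:
  weight(U=0) = 11/96
  weight(U=1) = 5/24
Total weight = 11/96 + 5/24 = 31/96
P(U=0 | obs) = 11/96 / 31/96 = 11/31
P(U=1 | obs) = 5/24 / 31/96 = 20/31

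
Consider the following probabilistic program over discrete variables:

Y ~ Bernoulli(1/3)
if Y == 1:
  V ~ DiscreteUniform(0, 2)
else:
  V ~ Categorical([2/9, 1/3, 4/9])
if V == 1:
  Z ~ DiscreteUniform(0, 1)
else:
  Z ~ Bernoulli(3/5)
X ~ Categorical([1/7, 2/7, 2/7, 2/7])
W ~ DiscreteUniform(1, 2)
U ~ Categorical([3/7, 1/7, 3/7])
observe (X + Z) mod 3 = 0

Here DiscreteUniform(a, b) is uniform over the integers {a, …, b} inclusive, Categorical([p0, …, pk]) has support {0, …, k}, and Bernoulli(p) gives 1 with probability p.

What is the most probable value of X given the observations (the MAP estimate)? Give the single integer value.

argmax_v P(X = v | obs) = 2

Enumerate traces; 108 have nonzero weight after conditioning:
  (Y=0, V=0, Z=0, X=0, W=1, U=0) weight 4/2205
  (Y=0, V=0, Z=0, X=0, W=1, U=1) weight 4/6615
  (Y=0, V=0, Z=0, X=0, W=1, U=2) weight 4/2205
  (Y=0, V=0, Z=0, X=0, W=2, U=0) weight 4/2205
  (Y=0, V=0, Z=0, X=0, W=2, U=1) weight 4/6615
  (Y=0, V=0, Z=0, X=0, W=2, U=2) weight 4/2205
  (Y=0, V=0, Z=0, X=3, W=1, U=0) weight 8/2205
  (Y=0, V=0, Z=0, X=3, W=1, U=1) weight 8/6615
  (Y=0, V=0, Z=1, X=2, W=1, U=0) weight 4/735
  … 99 more
Group by X:
  weight(X=0) = 13/210
  weight(X=2) = 17/105
  weight(X=3) = 13/105
Total weight = 13/210 + 17/105 + 13/105 = 73/210
P(X=0 | obs) = 13/210 / 73/210 = 13/73
P(X=2 | obs) = 17/105 / 73/210 = 34/73
P(X=3 | obs) = 13/105 / 73/210 = 26/73
argmax = 2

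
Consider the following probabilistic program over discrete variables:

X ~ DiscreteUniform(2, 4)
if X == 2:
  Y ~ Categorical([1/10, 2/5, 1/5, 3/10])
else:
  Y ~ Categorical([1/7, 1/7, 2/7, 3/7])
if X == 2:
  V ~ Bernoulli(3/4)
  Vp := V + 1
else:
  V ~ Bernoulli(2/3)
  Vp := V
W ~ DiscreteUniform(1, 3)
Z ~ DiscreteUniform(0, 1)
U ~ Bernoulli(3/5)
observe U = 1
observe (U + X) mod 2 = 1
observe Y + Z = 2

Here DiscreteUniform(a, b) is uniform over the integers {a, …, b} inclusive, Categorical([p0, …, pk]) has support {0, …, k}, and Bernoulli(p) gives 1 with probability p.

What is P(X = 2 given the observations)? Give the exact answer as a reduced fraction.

Enumerate traces; 24 have nonzero weight after conditioning:
  (X=2, Y=1, V=0, W=1, Z=1, U=1) weight 1/300
  (X=2, Y=1, V=0, W=2, Z=1, U=1) weight 1/300
  (X=2, Y=1, V=0, W=3, Z=1, U=1) weight 1/300
  (X=2, Y=1, V=1, W=1, Z=1, U=1) weight 1/100
  (X=2, Y=1, V=1, W=2, Z=1, U=1) weight 1/100
  (X=2, Y=1, V=1, W=3, Z=1, U=1) weight 1/100
  (X=2, Y=2, V=0, W=1, Z=0, U=1) weight 1/600
  (X=2, Y=2, V=0, W=2, Z=0, U=1) weight 1/600
  (X=4, Y=1, V=0, W=1, Z=1, U=1) weight 1/630
  … 15 more
Group by X:
  weight(X=2) = 3/50
  weight(X=4) = 3/70
Total weight = 3/50 + 3/70 = 18/175
P(X=2 | obs) = 3/50 / 18/175 = 7/12
P(X=4 | obs) = 3/70 / 18/175 = 5/12

P(X = 2 | obs) = 7/12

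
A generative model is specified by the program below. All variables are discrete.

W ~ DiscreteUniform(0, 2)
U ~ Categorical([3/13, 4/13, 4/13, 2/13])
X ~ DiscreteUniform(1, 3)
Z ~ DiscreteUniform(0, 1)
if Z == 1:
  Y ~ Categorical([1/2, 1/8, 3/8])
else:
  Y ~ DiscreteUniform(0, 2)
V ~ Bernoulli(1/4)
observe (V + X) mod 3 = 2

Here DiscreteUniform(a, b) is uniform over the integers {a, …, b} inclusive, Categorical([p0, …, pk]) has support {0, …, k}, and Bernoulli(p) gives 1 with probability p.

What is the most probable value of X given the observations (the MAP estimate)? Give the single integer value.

Enumerate traces; 144 have nonzero weight after conditioning:
  (W=0, U=0, X=1, Z=0, Y=0, V=1) weight 1/936
  (W=0, U=0, X=1, Z=0, Y=1, V=1) weight 1/936
  (W=0, U=0, X=1, Z=0, Y=2, V=1) weight 1/936
  (W=0, U=0, X=1, Z=1, Y=0, V=1) weight 1/624
  (W=0, U=0, X=1, Z=1, Y=1, V=1) weight 1/2496
  (W=0, U=0, X=1, Z=1, Y=2, V=1) weight 1/832
  (W=0, U=0, X=2, Z=0, Y=0, V=0) weight 1/312
  (W=0, U=0, X=2, Z=0, Y=1, V=0) weight 1/312
  … 136 more
Group by X:
  weight(X=1) = 1/12
  weight(X=2) = 1/4
Total weight = 1/12 + 1/4 = 1/3
P(X=1 | obs) = 1/12 / 1/3 = 1/4
P(X=2 | obs) = 1/4 / 1/3 = 3/4
argmax = 2

argmax_v P(X = v | obs) = 2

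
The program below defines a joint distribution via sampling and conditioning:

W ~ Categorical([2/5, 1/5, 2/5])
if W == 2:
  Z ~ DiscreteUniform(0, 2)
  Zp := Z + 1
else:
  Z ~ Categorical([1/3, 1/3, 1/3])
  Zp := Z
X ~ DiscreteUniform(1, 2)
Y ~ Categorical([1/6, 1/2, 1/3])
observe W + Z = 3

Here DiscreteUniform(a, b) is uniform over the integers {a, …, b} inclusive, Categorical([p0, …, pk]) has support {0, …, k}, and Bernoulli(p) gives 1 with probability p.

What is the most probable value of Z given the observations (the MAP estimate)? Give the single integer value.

Enumerate traces; 12 have nonzero weight after conditioning:
  (W=1, Z=2, X=1, Y=0) weight 1/180
  (W=1, Z=2, X=1, Y=1) weight 1/60
  (W=1, Z=2, X=1, Y=2) weight 1/90
  (W=1, Z=2, X=2, Y=0) weight 1/180
  (W=1, Z=2, X=2, Y=1) weight 1/60
  (W=1, Z=2, X=2, Y=2) weight 1/90
  (W=2, Z=1, X=1, Y=0) weight 1/90
  (W=2, Z=1, X=1, Y=1) weight 1/30
  … 4 more
Group by Z:
  weight(Z=1) = 2/15
  weight(Z=2) = 1/15
Total weight = 2/15 + 1/15 = 1/5
P(Z=1 | obs) = 2/15 / 1/5 = 2/3
P(Z=2 | obs) = 1/15 / 1/5 = 1/3
argmax = 1

argmax_v P(Z = v | obs) = 1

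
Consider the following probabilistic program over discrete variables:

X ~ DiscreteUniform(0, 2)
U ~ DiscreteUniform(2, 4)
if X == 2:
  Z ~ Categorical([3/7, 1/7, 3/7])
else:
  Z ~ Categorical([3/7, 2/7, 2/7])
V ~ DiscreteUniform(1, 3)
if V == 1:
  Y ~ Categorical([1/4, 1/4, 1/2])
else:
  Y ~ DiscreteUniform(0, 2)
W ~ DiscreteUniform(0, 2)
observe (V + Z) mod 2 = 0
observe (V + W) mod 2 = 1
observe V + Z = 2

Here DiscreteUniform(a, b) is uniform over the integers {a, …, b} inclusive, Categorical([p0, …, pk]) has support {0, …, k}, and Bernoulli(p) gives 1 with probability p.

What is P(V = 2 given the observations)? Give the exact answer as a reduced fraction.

Enumerate traces; 81 have nonzero weight after conditioning:
  (X=0, U=2, Z=0, V=2, Y=0, W=1) weight 1/567
  (X=0, U=2, Z=0, V=2, Y=1, W=1) weight 1/567
  (X=0, U=2, Z=0, V=2, Y=2, W=1) weight 1/567
  (X=0, U=2, Z=1, V=1, Y=0, W=0) weight 1/1134
  (X=0, U=2, Z=1, V=1, Y=0, W=2) weight 1/1134
  (X=0, U=2, Z=1, V=1, Y=1, W=0) weight 1/1134
  (X=0, U=2, Z=1, V=1, Y=1, W=2) weight 1/1134
  (X=0, U=2, Z=1, V=1, Y=2, W=0) weight 1/567
  … 73 more
Group by V:
  weight(V=1) = 10/189
  weight(V=2) = 1/21
Total weight = 10/189 + 1/21 = 19/189
P(V=1 | obs) = 10/189 / 19/189 = 10/19
P(V=2 | obs) = 1/21 / 19/189 = 9/19

P(V = 2 | obs) = 9/19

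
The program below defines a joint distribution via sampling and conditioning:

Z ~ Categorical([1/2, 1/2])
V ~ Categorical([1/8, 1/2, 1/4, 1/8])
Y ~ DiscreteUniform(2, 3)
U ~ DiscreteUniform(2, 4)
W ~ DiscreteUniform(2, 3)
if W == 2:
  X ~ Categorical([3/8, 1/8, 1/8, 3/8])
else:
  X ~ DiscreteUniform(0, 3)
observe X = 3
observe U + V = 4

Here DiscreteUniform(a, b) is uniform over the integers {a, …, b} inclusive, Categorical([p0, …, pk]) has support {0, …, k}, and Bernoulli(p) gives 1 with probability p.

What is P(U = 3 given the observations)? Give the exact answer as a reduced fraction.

P(U = 3 | obs) = 4/7

Enumerate traces; 24 have nonzero weight after conditioning:
  (Z=0, V=0, Y=2, U=4, W=2, X=3) weight 1/512
  (Z=0, V=0, Y=2, U=4, W=3, X=3) weight 1/768
  (Z=0, V=0, Y=3, U=4, W=2, X=3) weight 1/512
  (Z=0, V=0, Y=3, U=4, W=3, X=3) weight 1/768
  (Z=0, V=1, Y=2, U=3, W=2, X=3) weight 1/128
  (Z=0, V=1, Y=2, U=3, W=3, X=3) weight 1/192
  (Z=0, V=1, Y=3, U=3, W=2, X=3) weight 1/128
  (Z=0, V=1, Y=3, U=3, W=3, X=3) weight 1/192
  (Z=0, V=2, Y=2, U=2, W=2, X=3) weight 1/256
  … 15 more
Group by U:
  weight(U=2) = 5/192
  weight(U=3) = 5/96
  weight(U=4) = 5/384
Total weight = 5/192 + 5/96 + 5/384 = 35/384
P(U=2 | obs) = 5/192 / 35/384 = 2/7
P(U=3 | obs) = 5/96 / 35/384 = 4/7
P(U=4 | obs) = 5/384 / 35/384 = 1/7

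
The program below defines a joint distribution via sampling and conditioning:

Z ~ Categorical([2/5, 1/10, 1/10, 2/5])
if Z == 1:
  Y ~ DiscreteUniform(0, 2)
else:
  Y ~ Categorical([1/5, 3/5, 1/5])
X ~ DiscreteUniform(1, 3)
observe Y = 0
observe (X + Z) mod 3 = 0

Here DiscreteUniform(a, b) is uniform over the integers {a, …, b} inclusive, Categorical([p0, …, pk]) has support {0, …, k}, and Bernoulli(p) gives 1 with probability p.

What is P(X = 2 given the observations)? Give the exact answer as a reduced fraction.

P(X = 2 | obs) = 5/32

Enumerate traces; 4 have nonzero weight after conditioning:
  (Z=0, Y=0, X=3) weight 2/75
  (Z=1, Y=0, X=2) weight 1/90
  (Z=2, Y=0, X=1) weight 1/150
  (Z=3, Y=0, X=3) weight 2/75
Group by X:
  weight(X=1) = 1/150
  weight(X=2) = 1/90
  weight(X=3) = 4/75
Total weight = 1/150 + 1/90 + 4/75 = 16/225
P(X=1 | obs) = 1/150 / 16/225 = 3/32
P(X=2 | obs) = 1/90 / 16/225 = 5/32
P(X=3 | obs) = 4/75 / 16/225 = 3/4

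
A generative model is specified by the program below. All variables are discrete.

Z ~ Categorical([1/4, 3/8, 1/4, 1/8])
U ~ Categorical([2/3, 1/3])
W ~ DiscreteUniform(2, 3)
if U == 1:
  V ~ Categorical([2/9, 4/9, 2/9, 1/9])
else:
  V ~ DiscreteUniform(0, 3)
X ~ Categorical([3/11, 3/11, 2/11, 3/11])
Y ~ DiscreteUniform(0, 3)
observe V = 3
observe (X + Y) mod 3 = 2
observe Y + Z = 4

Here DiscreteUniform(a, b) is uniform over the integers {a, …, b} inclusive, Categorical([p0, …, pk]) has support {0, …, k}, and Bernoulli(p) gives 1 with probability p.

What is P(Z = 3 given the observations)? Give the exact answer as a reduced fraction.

Enumerate traces; 16 have nonzero weight after conditioning:
  (Z=1, U=0, W=2, V=3, X=2, Y=3) weight 1/704
  (Z=1, U=0, W=3, V=3, X=2, Y=3) weight 1/704
  (Z=1, U=1, W=2, V=3, X=2, Y=3) weight 1/3168
  (Z=1, U=1, W=3, V=3, X=2, Y=3) weight 1/3168
  (Z=2, U=0, W=2, V=3, X=0, Y=2) weight 1/704
  (Z=2, U=0, W=2, V=3, X=3, Y=2) weight 1/704
  (Z=2, U=0, W=3, V=3, X=0, Y=2) weight 1/704
  (Z=2, U=0, W=3, V=3, X=3, Y=2) weight 1/704
  (Z=3, U=0, W=2, V=3, X=1, Y=1) weight 1/1408
  … 7 more
Group by Z:
  weight(Z=1) = 1/288
  weight(Z=2) = 1/144
  weight(Z=3) = 1/576
Total weight = 1/288 + 1/144 + 1/576 = 7/576
P(Z=1 | obs) = 1/288 / 7/576 = 2/7
P(Z=2 | obs) = 1/144 / 7/576 = 4/7
P(Z=3 | obs) = 1/576 / 7/576 = 1/7

P(Z = 3 | obs) = 1/7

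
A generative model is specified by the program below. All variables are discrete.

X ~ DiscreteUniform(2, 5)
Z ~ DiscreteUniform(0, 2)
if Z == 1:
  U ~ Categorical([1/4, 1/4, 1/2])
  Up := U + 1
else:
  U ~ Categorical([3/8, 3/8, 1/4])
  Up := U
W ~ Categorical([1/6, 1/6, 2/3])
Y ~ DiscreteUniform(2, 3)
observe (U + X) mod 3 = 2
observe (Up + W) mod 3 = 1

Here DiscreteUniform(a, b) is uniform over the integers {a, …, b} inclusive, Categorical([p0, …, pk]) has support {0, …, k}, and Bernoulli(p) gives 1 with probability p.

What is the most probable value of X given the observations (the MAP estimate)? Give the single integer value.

argmax_v P(X = v | obs) = 3

Enumerate traces; 24 have nonzero weight after conditioning:
  (X=2, Z=0, U=0, W=1, Y=2) weight 1/384
  (X=2, Z=0, U=0, W=1, Y=3) weight 1/384
  (X=2, Z=1, U=0, W=0, Y=2) weight 1/576
  (X=2, Z=1, U=0, W=0, Y=3) weight 1/576
  (X=2, Z=2, U=0, W=1, Y=2) weight 1/384
  (X=2, Z=2, U=0, W=1, Y=3) weight 1/384
  (X=3, Z=0, U=2, W=2, Y=2) weight 1/144
  (X=3, Z=0, U=2, W=2, Y=3) weight 1/144
  (X=4, Z=0, U=1, W=0, Y=2) weight 1/384
  (X=5, Z=0, U=0, W=1, Y=2) weight 1/384
  … 14 more
Group by X:
  weight(X=2) = 1/72
  weight(X=3) = 5/144
  weight(X=4) = 7/288
  weight(X=5) = 1/72
Total weight = 1/72 + 5/144 + 7/288 + 1/72 = 25/288
P(X=2 | obs) = 1/72 / 25/288 = 4/25
P(X=3 | obs) = 5/144 / 25/288 = 2/5
P(X=4 | obs) = 7/288 / 25/288 = 7/25
P(X=5 | obs) = 1/72 / 25/288 = 4/25
argmax = 3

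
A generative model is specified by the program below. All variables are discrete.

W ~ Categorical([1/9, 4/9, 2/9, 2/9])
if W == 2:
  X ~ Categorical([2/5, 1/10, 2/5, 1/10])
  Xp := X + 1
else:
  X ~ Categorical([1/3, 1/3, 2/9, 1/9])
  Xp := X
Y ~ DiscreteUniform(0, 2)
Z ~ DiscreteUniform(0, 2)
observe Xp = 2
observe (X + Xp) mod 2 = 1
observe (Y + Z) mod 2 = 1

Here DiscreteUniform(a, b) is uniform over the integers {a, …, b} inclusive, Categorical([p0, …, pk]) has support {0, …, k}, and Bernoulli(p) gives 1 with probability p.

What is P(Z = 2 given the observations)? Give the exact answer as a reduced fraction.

Enumerate traces; 4 have nonzero weight after conditioning:
  (W=2, X=1, Y=0, Z=1) weight 1/405
  (W=2, X=1, Y=1, Z=0) weight 1/405
  (W=2, X=1, Y=1, Z=2) weight 1/405
  (W=2, X=1, Y=2, Z=1) weight 1/405
Group by Z:
  weight(Z=0) = 1/405
  weight(Z=1) = 2/405
  weight(Z=2) = 1/405
Total weight = 1/405 + 2/405 + 1/405 = 4/405
P(Z=0 | obs) = 1/405 / 4/405 = 1/4
P(Z=1 | obs) = 2/405 / 4/405 = 1/2
P(Z=2 | obs) = 1/405 / 4/405 = 1/4

P(Z = 2 | obs) = 1/4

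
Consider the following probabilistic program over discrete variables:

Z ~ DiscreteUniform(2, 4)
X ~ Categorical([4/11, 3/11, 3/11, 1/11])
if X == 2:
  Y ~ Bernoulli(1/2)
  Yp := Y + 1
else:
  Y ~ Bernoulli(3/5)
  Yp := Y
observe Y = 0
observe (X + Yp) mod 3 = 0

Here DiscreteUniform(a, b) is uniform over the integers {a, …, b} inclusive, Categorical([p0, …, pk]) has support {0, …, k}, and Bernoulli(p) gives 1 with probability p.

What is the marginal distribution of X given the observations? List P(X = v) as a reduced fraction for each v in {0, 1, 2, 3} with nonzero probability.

Enumerate traces; 9 have nonzero weight after conditioning:
  (Z=2, X=0, Y=0) weight 8/165
  (Z=2, X=2, Y=0) weight 1/22
  (Z=2, X=3, Y=0) weight 2/165
  (Z=3, X=0, Y=0) weight 8/165
  (Z=3, X=2, Y=0) weight 1/22
  (Z=3, X=3, Y=0) weight 2/165
  (Z=4, X=0, Y=0) weight 8/165
  (Z=4, X=2, Y=0) weight 1/22
  … 1 more
Group by X:
  weight(X=0) = 8/55
  weight(X=2) = 3/22
  weight(X=3) = 2/55
Total weight = 8/55 + 3/22 + 2/55 = 7/22
P(X=0 | obs) = 8/55 / 7/22 = 16/35
P(X=2 | obs) = 3/22 / 7/22 = 3/7
P(X=3 | obs) = 2/55 / 7/22 = 4/35

P(X=0) = 16/35, P(X=2) = 3/7, P(X=3) = 4/35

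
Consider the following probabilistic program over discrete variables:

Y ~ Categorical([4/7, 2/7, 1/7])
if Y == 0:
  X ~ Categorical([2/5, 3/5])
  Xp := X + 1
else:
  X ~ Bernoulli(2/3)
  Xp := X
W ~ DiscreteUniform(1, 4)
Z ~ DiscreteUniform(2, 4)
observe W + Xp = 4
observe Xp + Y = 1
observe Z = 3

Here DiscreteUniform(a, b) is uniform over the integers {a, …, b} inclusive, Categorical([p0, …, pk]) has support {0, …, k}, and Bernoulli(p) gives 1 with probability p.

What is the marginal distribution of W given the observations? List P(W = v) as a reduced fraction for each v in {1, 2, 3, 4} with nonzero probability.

P(W=3) = 12/17, P(W=4) = 5/17

Enumerate traces; 2 have nonzero weight after conditioning:
  (Y=0, X=0, W=3, Z=3) weight 2/105
  (Y=1, X=0, W=4, Z=3) weight 1/126
Group by W:
  weight(W=3) = 2/105
  weight(W=4) = 1/126
Total weight = 2/105 + 1/126 = 17/630
P(W=3 | obs) = 2/105 / 17/630 = 12/17
P(W=4 | obs) = 1/126 / 17/630 = 5/17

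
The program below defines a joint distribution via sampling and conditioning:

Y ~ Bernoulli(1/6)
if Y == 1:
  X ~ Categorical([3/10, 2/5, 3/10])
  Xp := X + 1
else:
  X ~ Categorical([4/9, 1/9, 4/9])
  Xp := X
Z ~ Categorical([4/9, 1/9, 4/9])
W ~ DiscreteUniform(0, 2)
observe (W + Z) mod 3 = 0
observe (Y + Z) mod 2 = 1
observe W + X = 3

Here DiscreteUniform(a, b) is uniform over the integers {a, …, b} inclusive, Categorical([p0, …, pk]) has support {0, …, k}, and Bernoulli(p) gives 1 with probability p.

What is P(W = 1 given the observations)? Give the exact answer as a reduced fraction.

P(W = 1 | obs) = 54/79

Enumerate traces; 2 have nonzero weight after conditioning:
  (Y=0, X=1, Z=1, W=2) weight 5/1458
  (Y=1, X=2, Z=2, W=1) weight 1/135
Group by W:
  weight(W=1) = 1/135
  weight(W=2) = 5/1458
Total weight = 1/135 + 5/1458 = 79/7290
P(W=1 | obs) = 1/135 / 79/7290 = 54/79
P(W=2 | obs) = 5/1458 / 79/7290 = 25/79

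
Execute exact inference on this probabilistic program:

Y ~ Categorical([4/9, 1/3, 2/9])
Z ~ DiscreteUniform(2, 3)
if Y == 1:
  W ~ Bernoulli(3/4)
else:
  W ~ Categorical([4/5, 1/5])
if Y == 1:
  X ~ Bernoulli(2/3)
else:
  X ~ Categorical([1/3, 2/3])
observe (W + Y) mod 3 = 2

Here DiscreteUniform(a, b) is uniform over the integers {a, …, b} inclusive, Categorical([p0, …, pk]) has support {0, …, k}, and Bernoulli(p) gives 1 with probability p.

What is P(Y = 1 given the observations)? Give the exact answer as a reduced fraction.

Enumerate traces; 8 have nonzero weight after conditioning:
  (Y=1, Z=2, W=1, X=0) weight 1/24
  (Y=1, Z=2, W=1, X=1) weight 1/12
  (Y=1, Z=3, W=1, X=0) weight 1/24
  (Y=1, Z=3, W=1, X=1) weight 1/12
  (Y=2, Z=2, W=0, X=0) weight 4/135
  (Y=2, Z=2, W=0, X=1) weight 8/135
  (Y=2, Z=3, W=0, X=0) weight 4/135
  (Y=2, Z=3, W=0, X=1) weight 8/135
Group by Y:
  weight(Y=1) = 1/4
  weight(Y=2) = 8/45
Total weight = 1/4 + 8/45 = 77/180
P(Y=1 | obs) = 1/4 / 77/180 = 45/77
P(Y=2 | obs) = 8/45 / 77/180 = 32/77

P(Y = 1 | obs) = 45/77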